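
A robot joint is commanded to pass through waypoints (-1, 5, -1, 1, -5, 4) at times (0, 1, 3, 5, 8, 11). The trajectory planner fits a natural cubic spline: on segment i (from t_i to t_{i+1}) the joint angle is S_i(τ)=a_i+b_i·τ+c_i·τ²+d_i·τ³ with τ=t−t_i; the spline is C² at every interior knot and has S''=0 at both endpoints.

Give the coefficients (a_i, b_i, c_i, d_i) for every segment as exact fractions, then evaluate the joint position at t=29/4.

Δ: Δ0=6, Δ1=-3, Δ2=1, Δ3=-2, Δ4=3
row 1: diag=6, rhs=-54; c'=1/3, d'=-9
row 2: denom=8−2·1/3=22/3; d'=(24−2·-9)/(22/3)=63/11
row 3: denom=10−2·3/11=104/11; d'=(-18−2·63/11)/(104/11)=-81/26
row 4: denom=12−3·33/104=1149/104; d'=(30−3·-81/26)/(1149/104)=1364/383
back: M4=1364/383
back: M3=-81/26−33/104·1364/383=-1626/383
back: M2=63/11−3/11·-1626/383=2637/383
back: M1=-9−1/3·2637/383=-4326/383
M: M0=0, M1=-4326/383, M2=2637/383, M3=-1626/383, M4=1364/383, M5=0
seg 0: a=-1, c=M0/2=0, d=(M1−M0)/(6·1)=-721/383, b=Δ0−h0·(2M0+M1)/6=3019/383
seg 1: a=5, c=M1/2=-2163/383, d=(M2−M1)/(6·2)=2321/1532, b=Δ1−h1·(2M1+M2)/6=856/383
seg 2: a=-1, c=M2/2=2637/766, d=(M3−M2)/(6·2)=-1421/1532, b=Δ2−h2·(2M2+M3)/6=-833/383
seg 3: a=1, c=M3/2=-813/383, d=(M4−M3)/(6·3)=1495/3447, b=Δ3−h3·(2M3+M4)/6=178/383
seg 4: a=-5, c=M4/2=682/383, d=(M5−M4)/(6·3)=-682/3447, b=Δ4−h4·(2M4+M5)/6=-215/383
t_q=29/4 → seg 3, τ=9/4; S=1+178/383·τ+-813/383·τ²+1495/3447·τ³=-92173/24512

  seg 0: a=-1 b=3019/383 c=0 d=-721/383
  seg 1: a=5 b=856/383 c=-2163/383 d=2321/1532
  seg 2: a=-1 b=-833/383 c=2637/766 d=-1421/1532
  seg 3: a=1 b=178/383 c=-813/383 d=1495/3447
  seg 4: a=-5 b=-215/383 c=682/383 d=-682/3447
S(29/4) = -92173/24512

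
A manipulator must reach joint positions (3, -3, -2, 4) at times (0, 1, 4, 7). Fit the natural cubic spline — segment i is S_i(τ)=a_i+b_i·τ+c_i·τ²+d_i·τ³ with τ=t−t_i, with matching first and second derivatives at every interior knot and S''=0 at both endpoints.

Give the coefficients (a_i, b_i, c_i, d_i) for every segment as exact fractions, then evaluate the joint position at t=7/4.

  seg 0: a=3 b=-593/87 c=0 d=71/87
  seg 1: a=-3 b=-380/87 c=71/29 d=-230/783
  seg 2: a=-2 b=208/87 c=-17/87 d=17/783
S(7/4) = -4661/928

Δ: Δ0=-6, Δ1=1/3, Δ2=2
row 1: diag=8, rhs=38; c'=3/8, d'=19/4
row 2: denom=12−3·3/8=87/8; d'=(10−3·19/4)/(87/8)=-34/87
back: M2=-34/87
back: M1=19/4−3/8·-34/87=142/29
M: M0=0, M1=142/29, M2=-34/87, M3=0
seg 0: a=3, c=M0/2=0, d=(M1−M0)/(6·1)=71/87, b=Δ0−h0·(2M0+M1)/6=-593/87
seg 1: a=-3, c=M1/2=71/29, d=(M2−M1)/(6·3)=-230/783, b=Δ1−h1·(2M1+M2)/6=-380/87
seg 2: a=-2, c=M2/2=-17/87, d=(M3−M2)/(6·3)=17/783, b=Δ2−h2·(2M2+M3)/6=208/87
t_q=7/4 → seg 1, τ=3/4; S=-3+-380/87·τ+71/29·τ²+-230/783·τ³=-4661/928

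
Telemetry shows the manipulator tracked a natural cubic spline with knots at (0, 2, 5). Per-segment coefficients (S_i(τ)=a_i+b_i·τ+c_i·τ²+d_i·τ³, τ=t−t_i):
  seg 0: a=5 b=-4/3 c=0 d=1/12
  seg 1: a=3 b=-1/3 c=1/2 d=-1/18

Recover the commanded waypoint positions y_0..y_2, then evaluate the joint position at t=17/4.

y_0=5 y_1=3 y_2=5
S(17/4) = 531/128

y_0 = S_0(0) = a_0 = 5
y_1 = S_1(0) = a_1 = 3
y_2 = S_1(3) = 5
t_q=17/4 is in segment 1 (τ=9/4); S_1(τ)=531/128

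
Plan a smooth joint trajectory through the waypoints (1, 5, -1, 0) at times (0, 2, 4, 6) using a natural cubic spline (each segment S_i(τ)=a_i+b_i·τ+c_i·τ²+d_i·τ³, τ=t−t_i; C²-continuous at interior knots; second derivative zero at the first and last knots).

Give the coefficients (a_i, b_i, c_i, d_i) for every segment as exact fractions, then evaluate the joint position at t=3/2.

  seg 0: a=1 b=107/30 c=0 d=-47/120
  seg 1: a=5 b=-17/15 c=-47/20 d=17/24
  seg 2: a=-1 b=-61/30 c=19/10 d=-19/60
S(3/2) = 1609/320

Δ: Δ0=2, Δ1=-3, Δ2=1/2
row 1: diag=8, rhs=-30; c'=1/4, d'=-15/4
row 2: denom=8−2·1/4=15/2; d'=(21−2·-15/4)/(15/2)=19/5
back: M2=19/5
back: M1=-15/4−1/4·19/5=-47/10
M: M0=0, M1=-47/10, M2=19/5, M3=0
seg 0: a=1, c=M0/2=0, d=(M1−M0)/(6·2)=-47/120, b=Δ0−h0·(2M0+M1)/6=107/30
seg 1: a=5, c=M1/2=-47/20, d=(M2−M1)/(6·2)=17/24, b=Δ1−h1·(2M1+M2)/6=-17/15
seg 2: a=-1, c=M2/2=19/10, d=(M3−M2)/(6·2)=-19/60, b=Δ2−h2·(2M2+M3)/6=-61/30
t_q=3/2 → seg 0, τ=3/2; S=1+107/30·τ+0·τ²+-47/120·τ³=1609/320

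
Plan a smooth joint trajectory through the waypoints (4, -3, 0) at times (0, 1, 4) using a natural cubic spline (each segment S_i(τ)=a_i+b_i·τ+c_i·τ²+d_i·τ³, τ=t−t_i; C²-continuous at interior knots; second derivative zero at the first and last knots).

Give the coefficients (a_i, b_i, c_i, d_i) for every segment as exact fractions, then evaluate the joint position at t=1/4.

  seg 0: a=4 b=-8 c=0 d=1
  seg 1: a=-3 b=-5 c=3 d=-1/3
S(1/4) = 129/64

Δ: Δ0=-7, Δ1=1
row 1: diag=8, rhs=48; c'=3/8, d'=6
back: M1=6
M: M0=0, M1=6, M2=0
seg 0: a=4, c=M0/2=0, d=(M1−M0)/(6·1)=1, b=Δ0−h0·(2M0+M1)/6=-8
seg 1: a=-3, c=M1/2=3, d=(M2−M1)/(6·3)=-1/3, b=Δ1−h1·(2M1+M2)/6=-5
t_q=1/4 → seg 0, τ=1/4; S=4+-8·τ+0·τ²+1·τ³=129/64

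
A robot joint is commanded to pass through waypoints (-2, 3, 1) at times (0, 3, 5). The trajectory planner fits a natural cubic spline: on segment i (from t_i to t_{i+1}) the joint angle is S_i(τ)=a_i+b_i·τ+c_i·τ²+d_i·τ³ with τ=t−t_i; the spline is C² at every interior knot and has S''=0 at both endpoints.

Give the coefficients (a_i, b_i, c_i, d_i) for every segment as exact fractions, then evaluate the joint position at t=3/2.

Δ: Δ0=5/3, Δ1=-1
row 1: diag=10, rhs=-16; c'=1/5, d'=-8/5
back: M1=-8/5
M: M0=0, M1=-8/5, M2=0
seg 0: a=-2, c=M0/2=0, d=(M1−M0)/(6·3)=-4/45, b=Δ0−h0·(2M0+M1)/6=37/15
seg 1: a=3, c=M1/2=-4/5, d=(M2−M1)/(6·2)=2/15, b=Δ1−h1·(2M1+M2)/6=1/15
t_q=3/2 → seg 0, τ=3/2; S=-2+37/15·τ+0·τ²+-4/45·τ³=7/5

  seg 0: a=-2 b=37/15 c=0 d=-4/45
  seg 1: a=3 b=1/15 c=-4/5 d=2/15
S(3/2) = 7/5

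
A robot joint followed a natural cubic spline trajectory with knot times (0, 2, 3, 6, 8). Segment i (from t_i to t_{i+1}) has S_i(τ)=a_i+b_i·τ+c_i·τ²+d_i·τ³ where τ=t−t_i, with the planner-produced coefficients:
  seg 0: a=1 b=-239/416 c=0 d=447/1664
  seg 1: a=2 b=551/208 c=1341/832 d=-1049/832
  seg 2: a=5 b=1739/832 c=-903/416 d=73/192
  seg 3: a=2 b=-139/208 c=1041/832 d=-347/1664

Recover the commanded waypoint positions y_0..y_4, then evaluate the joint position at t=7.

y_0=1 y_1=2 y_2=5 y_3=2 y_4=4
S(7) = 3951/1664

y_0 = S_0(0) = a_0 = 1
y_1 = S_1(0) = a_1 = 2
y_2 = S_2(0) = a_2 = 5
y_3 = S_3(0) = a_3 = 2
y_4 = S_3(2) = 4
t_q=7 is in segment 3 (τ=1); S_3(τ)=3951/1664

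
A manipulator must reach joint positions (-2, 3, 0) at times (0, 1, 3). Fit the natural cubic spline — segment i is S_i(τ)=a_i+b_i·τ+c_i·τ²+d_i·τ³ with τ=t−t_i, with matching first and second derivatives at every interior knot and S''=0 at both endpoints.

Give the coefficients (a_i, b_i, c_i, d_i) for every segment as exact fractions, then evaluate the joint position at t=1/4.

Δ: Δ0=5, Δ1=-3/2
row 1: diag=6, rhs=-39; c'=1/3, d'=-13/2
back: M1=-13/2
M: M0=0, M1=-13/2, M2=0
seg 0: a=-2, c=M0/2=0, d=(M1−M0)/(6·1)=-13/12, b=Δ0−h0·(2M0+M1)/6=73/12
seg 1: a=3, c=M1/2=-13/4, d=(M2−M1)/(6·2)=13/24, b=Δ1−h1·(2M1+M2)/6=17/6
t_q=1/4 → seg 0, τ=1/4; S=-2+73/12·τ+0·τ²+-13/12·τ³=-127/256

  seg 0: a=-2 b=73/12 c=0 d=-13/12
  seg 1: a=3 b=17/6 c=-13/4 d=13/24
S(1/4) = -127/256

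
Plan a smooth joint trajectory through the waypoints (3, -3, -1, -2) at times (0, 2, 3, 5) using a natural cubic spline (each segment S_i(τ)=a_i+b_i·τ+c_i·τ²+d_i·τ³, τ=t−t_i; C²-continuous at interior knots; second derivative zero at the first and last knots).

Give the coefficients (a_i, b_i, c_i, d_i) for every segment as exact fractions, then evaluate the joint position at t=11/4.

Δ: Δ0=-3, Δ1=2, Δ2=-1/2
row 1: diag=6, rhs=30; c'=1/6, d'=5
row 2: denom=6−1·1/6=35/6; d'=(-15−1·5)/(35/6)=-24/7
back: M2=-24/7
back: M1=5−1/6·-24/7=39/7
M: M0=0, M1=39/7, M2=-24/7, M3=0
seg 0: a=3, c=M0/2=0, d=(M1−M0)/(6·2)=13/28, b=Δ0−h0·(2M0+M1)/6=-34/7
seg 1: a=-3, c=M1/2=39/14, d=(M2−M1)/(6·1)=-3/2, b=Δ1−h1·(2M1+M2)/6=5/7
seg 2: a=-1, c=M2/2=-12/7, d=(M3−M2)/(6·2)=2/7, b=Δ2−h2·(2M2+M3)/6=25/14
t_q=11/4 → seg 1, τ=3/4; S=-3+5/7·τ+39/14·τ²+-3/2·τ³=-1371/896

  seg 0: a=3 b=-34/7 c=0 d=13/28
  seg 1: a=-3 b=5/7 c=39/14 d=-3/2
  seg 2: a=-1 b=25/14 c=-12/7 d=2/7
S(11/4) = -1371/896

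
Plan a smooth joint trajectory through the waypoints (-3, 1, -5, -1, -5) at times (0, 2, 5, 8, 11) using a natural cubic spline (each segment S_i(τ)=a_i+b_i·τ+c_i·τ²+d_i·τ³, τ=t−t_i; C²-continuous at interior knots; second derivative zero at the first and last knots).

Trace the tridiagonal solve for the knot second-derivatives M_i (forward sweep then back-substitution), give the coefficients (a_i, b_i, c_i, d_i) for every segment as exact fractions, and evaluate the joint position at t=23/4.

  seg 0: a=-3 b=214/69 c=0 d=-19/69
  seg 1: a=1 b=-14/69 c=-38/23 d=218/621
  seg 2: a=-5 b=-44/69 c=104/69 d=-176/621
  seg 3: a=-1 b=52/69 c=-24/23 d=8/69
S(23/4) = -19/4

Δ: Δ0=2, Δ1=-2, Δ2=4/3, Δ3=-4/3
row 1: diag=10, rhs=-24; c'=3/10, d'=-12/5
row 2: denom=12−3·3/10=111/10; d'=(20−3·-12/5)/(111/10)=272/111
row 3: denom=12−3·10/37=414/37; d'=(-16−3·272/111)/(414/37)=-48/23
back: M3=-48/23
back: M2=272/111−10/37·-48/23=208/69
back: M1=-12/5−3/10·208/69=-76/23
M: M0=0, M1=-76/23, M2=208/69, M3=-48/23, M4=0
seg 0: a=-3, c=M0/2=0, d=(M1−M0)/(6·2)=-19/69, b=Δ0−h0·(2M0+M1)/6=214/69
seg 1: a=1, c=M1/2=-38/23, d=(M2−M1)/(6·3)=218/621, b=Δ1−h1·(2M1+M2)/6=-14/69
seg 2: a=-5, c=M2/2=104/69, d=(M3−M2)/(6·3)=-176/621, b=Δ2−h2·(2M2+M3)/6=-44/69
seg 3: a=-1, c=M3/2=-24/23, d=(M4−M3)/(6·3)=8/69, b=Δ3−h3·(2M3+M4)/6=52/69
t_q=23/4 → seg 2, τ=3/4; S=-5+-44/69·τ+104/69·τ²+-176/621·τ³=-19/4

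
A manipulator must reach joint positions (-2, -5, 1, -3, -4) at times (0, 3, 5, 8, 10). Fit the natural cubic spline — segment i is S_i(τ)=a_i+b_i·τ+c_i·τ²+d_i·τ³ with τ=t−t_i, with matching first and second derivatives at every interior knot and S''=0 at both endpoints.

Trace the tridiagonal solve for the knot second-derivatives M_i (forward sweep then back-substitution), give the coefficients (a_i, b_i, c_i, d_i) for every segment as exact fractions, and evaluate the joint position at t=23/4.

  seg 0: a=-2 b=-2237/870 c=0 d=1367/7830
  seg 1: a=-5 b=932/435 c=1367/870 d=-497/870
  seg 2: a=1 b=228/145 c=-323/174 d=2317/7830
  seg 3: a=-3 b=-457/290 c=117/145 d=-39/290
S(23/4) = 4677/3712

Δ: Δ0=-1, Δ1=3, Δ2=-4/3, Δ3=-1/2
row 1: diag=10, rhs=24; c'=1/5, d'=12/5
row 2: denom=10−2·1/5=48/5; d'=(-26−2·12/5)/(48/5)=-77/24
row 3: denom=10−3·5/16=145/16; d'=(5−3·-77/24)/(145/16)=234/145
back: M3=234/145
back: M2=-77/24−5/16·234/145=-323/87
back: M1=12/5−1/5·-323/87=1367/435
M: M0=0, M1=1367/435, M2=-323/87, M3=234/145, M4=0
seg 0: a=-2, c=M0/2=0, d=(M1−M0)/(6·3)=1367/7830, b=Δ0−h0·(2M0+M1)/6=-2237/870
seg 1: a=-5, c=M1/2=1367/870, d=(M2−M1)/(6·2)=-497/870, b=Δ1−h1·(2M1+M2)/6=932/435
seg 2: a=1, c=M2/2=-323/174, d=(M3−M2)/(6·3)=2317/7830, b=Δ2−h2·(2M2+M3)/6=228/145
seg 3: a=-3, c=M3/2=117/145, d=(M4−M3)/(6·2)=-39/290, b=Δ3−h3·(2M3+M4)/6=-457/290
t_q=23/4 → seg 2, τ=3/4; S=1+228/145·τ+-323/174·τ²+2317/7830·τ³=4677/3712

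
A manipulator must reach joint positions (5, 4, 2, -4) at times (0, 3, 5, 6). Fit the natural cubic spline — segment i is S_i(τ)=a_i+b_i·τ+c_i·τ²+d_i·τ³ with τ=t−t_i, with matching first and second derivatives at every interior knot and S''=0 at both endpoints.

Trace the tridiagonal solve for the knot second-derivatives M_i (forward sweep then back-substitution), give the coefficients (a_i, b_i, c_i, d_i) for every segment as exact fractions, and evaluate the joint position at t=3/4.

Δ: Δ0=-1/3, Δ1=-1, Δ2=-6
row 1: diag=10, rhs=-4; c'=1/5, d'=-2/5
row 2: denom=6−2·1/5=28/5; d'=(-30−2·-2/5)/(28/5)=-73/14
back: M2=-73/14
back: M1=-2/5−1/5·-73/14=9/14
M: M0=0, M1=9/14, M2=-73/14, M3=0
seg 0: a=5, c=M0/2=0, d=(M1−M0)/(6·3)=1/28, b=Δ0−h0·(2M0+M1)/6=-55/84
seg 1: a=4, c=M1/2=9/28, d=(M2−M1)/(6·2)=-41/84, b=Δ1−h1·(2M1+M2)/6=13/42
seg 2: a=2, c=M2/2=-73/28, d=(M3−M2)/(6·1)=73/84, b=Δ2−h2·(2M2+M3)/6=-179/42
t_q=3/4 → seg 0, τ=3/4; S=5+-55/84·τ+0·τ²+1/28·τ³=8107/1792

  seg 0: a=5 b=-55/84 c=0 d=1/28
  seg 1: a=4 b=13/42 c=9/28 d=-41/84
  seg 2: a=2 b=-179/42 c=-73/28 d=73/84
S(3/4) = 8107/1792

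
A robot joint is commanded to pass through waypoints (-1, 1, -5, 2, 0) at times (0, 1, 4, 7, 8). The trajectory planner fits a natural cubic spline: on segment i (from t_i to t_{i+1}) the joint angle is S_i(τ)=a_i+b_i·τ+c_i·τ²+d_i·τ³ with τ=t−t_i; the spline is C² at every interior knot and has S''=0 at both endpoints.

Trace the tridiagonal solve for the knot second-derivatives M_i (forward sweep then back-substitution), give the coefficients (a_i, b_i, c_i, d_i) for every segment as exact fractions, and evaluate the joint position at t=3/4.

  seg 0: a=-1 b=1739/624 c=0 d=-491/624
  seg 1: a=1 b=133/312 c=-491/208 d=2905/5616
  seg 2: a=-5 b=11/48 c=179/78 d=-2983/5616
  seg 3: a=2 b=-107/312 c=-517/208 d=517/624
S(3/4) = 10093/13312

Δ: Δ0=2, Δ1=-2, Δ2=7/3, Δ3=-2
row 1: diag=8, rhs=-24; c'=3/8, d'=-3
row 2: denom=12−3·3/8=87/8; d'=(26−3·-3)/(87/8)=280/87
row 3: denom=8−3·8/29=208/29; d'=(-26−3·280/87)/(208/29)=-517/104
back: M3=-517/104
back: M2=280/87−8/29·-517/104=179/39
back: M1=-3−3/8·179/39=-491/104
M: M0=0, M1=-491/104, M2=179/39, M3=-517/104, M4=0
seg 0: a=-1, c=M0/2=0, d=(M1−M0)/(6·1)=-491/624, b=Δ0−h0·(2M0+M1)/6=1739/624
seg 1: a=1, c=M1/2=-491/208, d=(M2−M1)/(6·3)=2905/5616, b=Δ1−h1·(2M1+M2)/6=133/312
seg 2: a=-5, c=M2/2=179/78, d=(M3−M2)/(6·3)=-2983/5616, b=Δ2−h2·(2M2+M3)/6=11/48
seg 3: a=2, c=M3/2=-517/208, d=(M4−M3)/(6·1)=517/624, b=Δ3−h3·(2M3+M4)/6=-107/312
t_q=3/4 → seg 0, τ=3/4; S=-1+1739/624·τ+0·τ²+-491/624·τ³=10093/13312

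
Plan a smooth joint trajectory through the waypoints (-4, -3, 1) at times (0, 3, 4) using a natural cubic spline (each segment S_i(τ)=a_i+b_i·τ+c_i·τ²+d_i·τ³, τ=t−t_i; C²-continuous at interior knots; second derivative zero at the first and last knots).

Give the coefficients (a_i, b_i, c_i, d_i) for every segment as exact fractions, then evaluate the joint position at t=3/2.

  seg 0: a=-4 b=-25/24 c=0 d=11/72
  seg 1: a=-3 b=37/12 c=11/8 d=-11/24
S(3/2) = -323/64

Δ: Δ0=1/3, Δ1=4
row 1: diag=8, rhs=22; c'=1/8, d'=11/4
back: M1=11/4
M: M0=0, M1=11/4, M2=0
seg 0: a=-4, c=M0/2=0, d=(M1−M0)/(6·3)=11/72, b=Δ0−h0·(2M0+M1)/6=-25/24
seg 1: a=-3, c=M1/2=11/8, d=(M2−M1)/(6·1)=-11/24, b=Δ1−h1·(2M1+M2)/6=37/12
t_q=3/2 → seg 0, τ=3/2; S=-4+-25/24·τ+0·τ²+11/72·τ³=-323/64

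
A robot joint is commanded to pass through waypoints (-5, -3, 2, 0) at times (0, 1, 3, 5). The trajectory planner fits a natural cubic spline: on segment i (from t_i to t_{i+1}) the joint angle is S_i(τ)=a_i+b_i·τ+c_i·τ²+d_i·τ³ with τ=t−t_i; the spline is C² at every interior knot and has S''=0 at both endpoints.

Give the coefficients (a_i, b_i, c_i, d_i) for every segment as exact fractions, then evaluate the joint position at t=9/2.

Δ: Δ0=2, Δ1=5/2, Δ2=-1
row 1: diag=6, rhs=3; c'=1/3, d'=1/2
row 2: denom=8−2·1/3=22/3; d'=(-21−2·1/2)/(22/3)=-3
back: M2=-3
back: M1=1/2−1/3·-3=3/2
M: M0=0, M1=3/2, M2=-3, M3=0
seg 0: a=-5, c=M0/2=0, d=(M1−M0)/(6·1)=1/4, b=Δ0−h0·(2M0+M1)/6=7/4
seg 1: a=-3, c=M1/2=3/4, d=(M2−M1)/(6·2)=-3/8, b=Δ1−h1·(2M1+M2)/6=5/2
seg 2: a=2, c=M2/2=-3/2, d=(M3−M2)/(6·2)=1/4, b=Δ2−h2·(2M2+M3)/6=1
t_q=9/2 → seg 2, τ=3/2; S=2+1·τ+-3/2·τ²+1/4·τ³=31/32

  seg 0: a=-5 b=7/4 c=0 d=1/4
  seg 1: a=-3 b=5/2 c=3/4 d=-3/8
  seg 2: a=2 b=1 c=-3/2 d=1/4
S(9/2) = 31/32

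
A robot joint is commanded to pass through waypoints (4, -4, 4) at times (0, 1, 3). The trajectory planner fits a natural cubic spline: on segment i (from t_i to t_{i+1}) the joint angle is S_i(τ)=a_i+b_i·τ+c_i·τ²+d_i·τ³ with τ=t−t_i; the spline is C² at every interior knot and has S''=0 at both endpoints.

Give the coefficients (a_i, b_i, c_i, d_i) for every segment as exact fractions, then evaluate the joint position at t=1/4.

  seg 0: a=4 b=-10 c=0 d=2
  seg 1: a=-4 b=-4 c=6 d=-1
S(1/4) = 49/32

Δ: Δ0=-8, Δ1=4
row 1: diag=6, rhs=72; c'=1/3, d'=12
back: M1=12
M: M0=0, M1=12, M2=0
seg 0: a=4, c=M0/2=0, d=(M1−M0)/(6·1)=2, b=Δ0−h0·(2M0+M1)/6=-10
seg 1: a=-4, c=M1/2=6, d=(M2−M1)/(6·2)=-1, b=Δ1−h1·(2M1+M2)/6=-4
t_q=1/4 → seg 0, τ=1/4; S=4+-10·τ+0·τ²+2·τ³=49/32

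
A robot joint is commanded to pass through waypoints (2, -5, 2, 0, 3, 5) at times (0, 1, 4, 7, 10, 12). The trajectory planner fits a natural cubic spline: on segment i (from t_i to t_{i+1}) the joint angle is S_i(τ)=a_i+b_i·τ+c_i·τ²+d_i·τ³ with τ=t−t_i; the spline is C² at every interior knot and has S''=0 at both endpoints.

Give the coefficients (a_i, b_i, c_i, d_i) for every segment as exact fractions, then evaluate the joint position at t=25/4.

Δ: Δ0=-7, Δ1=7/3, Δ2=-2/3, Δ3=1, Δ4=1
row 1: diag=8, rhs=56; c'=3/8, d'=7
row 2: denom=12−3·3/8=87/8; d'=(-18−3·7)/(87/8)=-104/29
row 3: denom=12−3·8/29=324/29; d'=(10−3·-104/29)/(324/29)=301/162
row 4: denom=10−3·29/108=331/36; d'=(0−3·301/162)/(331/36)=-602/993
back: M4=-602/993
back: M3=301/162−29/108·-602/993=6020/2979
back: M2=-104/29−8/29·6020/2979=-12344/2979
back: M1=7−3/8·-12344/2979=8494/993
M: M0=0, M1=8494/993, M2=-12344/2979, M3=6020/2979, M4=-602/993, M5=0
seg 0: a=2, c=M0/2=0, d=(M1−M0)/(6·1)=4247/2979, b=Δ0−h0·(2M0+M1)/6=-25100/2979
seg 1: a=-5, c=M1/2=4247/993, d=(M2−M1)/(6·3)=-18913/26811, b=Δ1−h1·(2M1+M2)/6=-12359/2979
seg 2: a=2, c=M2/2=-6172/2979, d=(M3−M2)/(6·3)=9182/26811, b=Δ2−h2·(2M2+M3)/6=7348/2979
seg 3: a=0, c=M3/2=3010/2979, d=(M4−M3)/(6·3)=-3913/26811, b=Δ3−h3·(2M3+M4)/6=-2138/2979
seg 4: a=3, c=M4/2=-301/993, d=(M5−M4)/(6·2)=301/5958, b=Δ4−h4·(2M4+M5)/6=4183/2979
t_q=25/4 → seg 2, τ=9/4; S=2+7348/2979·τ+-6172/2979·τ²+9182/26811·τ³=10191/10592

  seg 0: a=2 b=-25100/2979 c=0 d=4247/2979
  seg 1: a=-5 b=-12359/2979 c=4247/993 d=-18913/26811
  seg 2: a=2 b=7348/2979 c=-6172/2979 d=9182/26811
  seg 3: a=0 b=-2138/2979 c=3010/2979 d=-3913/26811
  seg 4: a=3 b=4183/2979 c=-301/993 d=301/5958
S(25/4) = 10191/10592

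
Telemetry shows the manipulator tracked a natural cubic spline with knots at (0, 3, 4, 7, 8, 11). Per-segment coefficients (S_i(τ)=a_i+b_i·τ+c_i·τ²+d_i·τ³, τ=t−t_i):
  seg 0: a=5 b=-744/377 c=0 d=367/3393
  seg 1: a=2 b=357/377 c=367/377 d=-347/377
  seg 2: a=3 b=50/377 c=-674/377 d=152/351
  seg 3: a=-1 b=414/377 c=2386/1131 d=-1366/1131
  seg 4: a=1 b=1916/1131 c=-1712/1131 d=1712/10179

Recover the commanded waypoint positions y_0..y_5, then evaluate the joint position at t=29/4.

y_0 = S_0(0) = a_0 = 5
y_1 = S_1(0) = a_1 = 2
y_2 = S_2(0) = a_2 = 3
y_3 = S_3(0) = a_3 = -1
y_4 = S_4(0) = a_4 = 1
y_5 = S_4(3) = -3
t_q=29/4 is in segment 3 (τ=1/4); S_3(τ)=-7389/12064

y_0=5 y_1=2 y_2=3 y_3=-1 y_4=1 y_5=-3
S(29/4) = -7389/12064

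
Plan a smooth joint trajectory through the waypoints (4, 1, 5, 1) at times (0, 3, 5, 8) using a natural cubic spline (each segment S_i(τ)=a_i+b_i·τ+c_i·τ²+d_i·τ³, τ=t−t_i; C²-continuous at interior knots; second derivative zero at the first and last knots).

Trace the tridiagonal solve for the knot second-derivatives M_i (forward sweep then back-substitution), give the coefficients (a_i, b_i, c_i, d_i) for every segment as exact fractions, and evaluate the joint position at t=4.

Δ: Δ0=-1, Δ1=2, Δ2=-4/3
row 1: diag=10, rhs=18; c'=1/5, d'=9/5
row 2: denom=10−2·1/5=48/5; d'=(-20−2·9/5)/(48/5)=-59/24
back: M2=-59/24
back: M1=9/5−1/5·-59/24=55/24
M: M0=0, M1=55/24, M2=-59/24, M3=0
seg 0: a=4, c=M0/2=0, d=(M1−M0)/(6·3)=55/432, b=Δ0−h0·(2M0+M1)/6=-103/48
seg 1: a=1, c=M1/2=55/48, d=(M2−M1)/(6·2)=-19/48, b=Δ1−h1·(2M1+M2)/6=31/24
seg 2: a=5, c=M2/2=-59/48, d=(M3−M2)/(6·3)=59/432, b=Δ2−h2·(2M2+M3)/6=9/8
t_q=4 → seg 1, τ=1; S=1+31/24·τ+55/48·τ²+-19/48·τ³=73/24

  seg 0: a=4 b=-103/48 c=0 d=55/432
  seg 1: a=1 b=31/24 c=55/48 d=-19/48
  seg 2: a=5 b=9/8 c=-59/48 d=59/432
S(4) = 73/24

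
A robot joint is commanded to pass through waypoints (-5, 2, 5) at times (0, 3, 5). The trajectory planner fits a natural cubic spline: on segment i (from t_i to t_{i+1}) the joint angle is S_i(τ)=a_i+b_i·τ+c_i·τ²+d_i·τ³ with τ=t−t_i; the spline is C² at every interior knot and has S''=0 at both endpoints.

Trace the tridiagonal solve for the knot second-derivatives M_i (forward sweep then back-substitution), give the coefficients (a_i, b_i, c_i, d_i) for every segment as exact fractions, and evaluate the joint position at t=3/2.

Δ: Δ0=7/3, Δ1=3/2
row 1: diag=10, rhs=-5; c'=1/5, d'=-1/2
back: M1=-1/2
M: M0=0, M1=-1/2, M2=0
seg 0: a=-5, c=M0/2=0, d=(M1−M0)/(6·3)=-1/36, b=Δ0−h0·(2M0+M1)/6=31/12
seg 1: a=2, c=M1/2=-1/4, d=(M2−M1)/(6·2)=1/24, b=Δ1−h1·(2M1+M2)/6=11/6
t_q=3/2 → seg 0, τ=3/2; S=-5+31/12·τ+0·τ²+-1/36·τ³=-39/32

  seg 0: a=-5 b=31/12 c=0 d=-1/36
  seg 1: a=2 b=11/6 c=-1/4 d=1/24
S(3/2) = -39/32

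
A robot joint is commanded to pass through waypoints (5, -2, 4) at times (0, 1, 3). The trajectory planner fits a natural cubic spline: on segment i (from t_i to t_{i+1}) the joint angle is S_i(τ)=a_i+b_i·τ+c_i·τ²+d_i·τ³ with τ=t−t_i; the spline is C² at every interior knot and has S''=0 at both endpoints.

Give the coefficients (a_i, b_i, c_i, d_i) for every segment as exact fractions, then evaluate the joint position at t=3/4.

  seg 0: a=5 b=-26/3 c=0 d=5/3
  seg 1: a=-2 b=-11/3 c=5 d=-5/6
S(3/4) = -51/64

Δ: Δ0=-7, Δ1=3
row 1: diag=6, rhs=60; c'=1/3, d'=10
back: M1=10
M: M0=0, M1=10, M2=0
seg 0: a=5, c=M0/2=0, d=(M1−M0)/(6·1)=5/3, b=Δ0−h0·(2M0+M1)/6=-26/3
seg 1: a=-2, c=M1/2=5, d=(M2−M1)/(6·2)=-5/6, b=Δ1−h1·(2M1+M2)/6=-11/3
t_q=3/4 → seg 0, τ=3/4; S=5+-26/3·τ+0·τ²+5/3·τ³=-51/64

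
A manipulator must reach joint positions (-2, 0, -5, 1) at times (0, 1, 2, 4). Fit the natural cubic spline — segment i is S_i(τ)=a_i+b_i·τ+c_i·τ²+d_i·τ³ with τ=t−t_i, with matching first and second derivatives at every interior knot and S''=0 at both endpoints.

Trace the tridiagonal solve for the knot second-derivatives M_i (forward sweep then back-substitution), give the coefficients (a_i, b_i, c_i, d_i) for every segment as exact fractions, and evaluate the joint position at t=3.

Δ: Δ0=2, Δ1=-5, Δ2=3
row 1: diag=4, rhs=-42; c'=1/4, d'=-21/2
row 2: denom=6−1·1/4=23/4; d'=(48−1·-21/2)/(23/4)=234/23
back: M2=234/23
back: M1=-21/2−1/4·234/23=-300/23
M: M0=0, M1=-300/23, M2=234/23, M3=0
seg 0: a=-2, c=M0/2=0, d=(M1−M0)/(6·1)=-50/23, b=Δ0−h0·(2M0+M1)/6=96/23
seg 1: a=0, c=M1/2=-150/23, d=(M2−M1)/(6·1)=89/23, b=Δ1−h1·(2M1+M2)/6=-54/23
seg 2: a=-5, c=M2/2=117/23, d=(M3−M2)/(6·2)=-39/46, b=Δ2−h2·(2M2+M3)/6=-87/23
t_q=3 → seg 2, τ=1; S=-5+-87/23·τ+117/23·τ²+-39/46·τ³=-209/46

  seg 0: a=-2 b=96/23 c=0 d=-50/23
  seg 1: a=0 b=-54/23 c=-150/23 d=89/23
  seg 2: a=-5 b=-87/23 c=117/23 d=-39/46
S(3) = -209/46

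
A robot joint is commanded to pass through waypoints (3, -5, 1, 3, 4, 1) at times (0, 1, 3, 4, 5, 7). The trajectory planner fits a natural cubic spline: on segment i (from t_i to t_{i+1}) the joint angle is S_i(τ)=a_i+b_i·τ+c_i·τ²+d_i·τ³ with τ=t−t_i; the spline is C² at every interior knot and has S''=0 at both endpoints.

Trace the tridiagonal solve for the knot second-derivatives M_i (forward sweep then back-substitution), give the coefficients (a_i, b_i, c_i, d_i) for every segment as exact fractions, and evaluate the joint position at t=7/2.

  seg 0: a=3 b=-1013/100 c=0 d=213/100
  seg 1: a=-5 b=-187/50 c=639/100 d=-151/100
  seg 2: a=1 b=37/10 c=-267/100 d=97/100
  seg 3: a=3 b=127/100 c=6/25 d=-51/100
  seg 4: a=4 b=11/50 c=-129/100 d=43/200
S(7/2) = 1843/800

Δ: Δ0=-8, Δ1=3, Δ2=2, Δ3=1, Δ4=-3/2
row 1: diag=6, rhs=66; c'=1/3, d'=11
row 2: denom=6−2·1/3=16/3; d'=(-6−2·11)/(16/3)=-21/4
row 3: denom=4−1·3/16=61/16; d'=(-6−1·-21/4)/(61/16)=-12/61
row 4: denom=6−1·16/61=350/61; d'=(-15−1·-12/61)/(350/61)=-129/50
back: M4=-129/50
back: M3=-12/61−16/61·-129/50=12/25
back: M2=-21/4−3/16·12/25=-267/50
back: M1=11−1/3·-267/50=639/50
M: M0=0, M1=639/50, M2=-267/50, M3=12/25, M4=-129/50, M5=0
seg 0: a=3, c=M0/2=0, d=(M1−M0)/(6·1)=213/100, b=Δ0−h0·(2M0+M1)/6=-1013/100
seg 1: a=-5, c=M1/2=639/100, d=(M2−M1)/(6·2)=-151/100, b=Δ1−h1·(2M1+M2)/6=-187/50
seg 2: a=1, c=M2/2=-267/100, d=(M3−M2)/(6·1)=97/100, b=Δ2−h2·(2M2+M3)/6=37/10
seg 3: a=3, c=M3/2=6/25, d=(M4−M3)/(6·1)=-51/100, b=Δ3−h3·(2M3+M4)/6=127/100
seg 4: a=4, c=M4/2=-129/100, d=(M5−M4)/(6·2)=43/200, b=Δ4−h4·(2M4+M5)/6=11/50
t_q=7/2 → seg 2, τ=1/2; S=1+37/10·τ+-267/100·τ²+97/100·τ³=1843/800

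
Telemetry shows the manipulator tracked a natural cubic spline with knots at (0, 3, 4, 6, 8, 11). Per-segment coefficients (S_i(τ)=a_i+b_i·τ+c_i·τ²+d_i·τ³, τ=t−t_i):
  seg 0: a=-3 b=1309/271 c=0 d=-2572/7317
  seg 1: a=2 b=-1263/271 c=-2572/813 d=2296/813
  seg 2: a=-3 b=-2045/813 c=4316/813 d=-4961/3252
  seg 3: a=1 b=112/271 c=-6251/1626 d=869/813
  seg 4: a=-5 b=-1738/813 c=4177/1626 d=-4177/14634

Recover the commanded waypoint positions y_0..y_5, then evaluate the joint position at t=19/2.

y_0=-3 y_1=2 y_2=-3 y_3=1 y_4=-5 y_5=4
S(19/2) = -14699/4336

y_0 = S_0(0) = a_0 = -3
y_1 = S_1(0) = a_1 = 2
y_2 = S_2(0) = a_2 = -3
y_3 = S_3(0) = a_3 = 1
y_4 = S_4(0) = a_4 = -5
y_5 = S_4(3) = 4
t_q=19/2 is in segment 4 (τ=3/2); S_4(τ)=-14699/4336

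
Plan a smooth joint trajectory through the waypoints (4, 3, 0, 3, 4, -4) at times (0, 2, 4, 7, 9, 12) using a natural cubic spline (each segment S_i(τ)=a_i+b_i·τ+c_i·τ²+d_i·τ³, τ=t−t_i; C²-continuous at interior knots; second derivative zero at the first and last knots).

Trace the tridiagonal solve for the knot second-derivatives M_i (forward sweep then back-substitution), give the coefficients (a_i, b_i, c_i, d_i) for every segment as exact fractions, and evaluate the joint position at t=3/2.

  seg 0: a=4 b=-151/1644 c=0 d=-671/6576
  seg 1: a=3 b=-541/411 c=-671/1096 d=1711/6576
  seg 2: a=0 b=-1057/1644 c=130/137 d=-1979/14796
  seg 3: a=3 b=1183/822 c=-419/1644 d=-353/3288
  seg 4: a=4 b=-119/137 c=-739/822 d=739/7398
S(3/2) = 61689/17536

Δ: Δ0=-1/2, Δ1=-3/2, Δ2=1, Δ3=1/2, Δ4=-8/3
row 1: diag=8, rhs=-6; c'=1/4, d'=-3/4
row 2: denom=10−2·1/4=19/2; d'=(15−2·-3/4)/(19/2)=33/19
row 3: denom=10−3·6/19=172/19; d'=(-3−3·33/19)/(172/19)=-39/43
row 4: denom=10−2·19/86=411/43; d'=(-19−2·-39/43)/(411/43)=-739/411
back: M4=-739/411
back: M3=-39/43−19/86·-739/411=-419/822
back: M2=33/19−6/19·-419/822=260/137
back: M1=-3/4−1/4·260/137=-671/548
M: M0=0, M1=-671/548, M2=260/137, M3=-419/822, M4=-739/411, M5=0
seg 0: a=4, c=M0/2=0, d=(M1−M0)/(6·2)=-671/6576, b=Δ0−h0·(2M0+M1)/6=-151/1644
seg 1: a=3, c=M1/2=-671/1096, d=(M2−M1)/(6·2)=1711/6576, b=Δ1−h1·(2M1+M2)/6=-541/411
seg 2: a=0, c=M2/2=130/137, d=(M3−M2)/(6·3)=-1979/14796, b=Δ2−h2·(2M2+M3)/6=-1057/1644
seg 3: a=3, c=M3/2=-419/1644, d=(M4−M3)/(6·2)=-353/3288, b=Δ3−h3·(2M3+M4)/6=1183/822
seg 4: a=4, c=M4/2=-739/822, d=(M5−M4)/(6·3)=739/7398, b=Δ4−h4·(2M4+M5)/6=-119/137
t_q=3/2 → seg 0, τ=3/2; S=4+-151/1644·τ+0·τ²+-671/6576·τ³=61689/17536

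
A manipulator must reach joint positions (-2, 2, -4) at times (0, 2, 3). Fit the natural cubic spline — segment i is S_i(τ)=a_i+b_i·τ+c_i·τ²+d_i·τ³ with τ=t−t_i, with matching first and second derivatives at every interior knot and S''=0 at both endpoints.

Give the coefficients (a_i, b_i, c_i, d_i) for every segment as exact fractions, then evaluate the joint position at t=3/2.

Δ: Δ0=2, Δ1=-6
row 1: diag=6, rhs=-48; c'=1/6, d'=-8
back: M1=-8
M: M0=0, M1=-8, M2=0
seg 0: a=-2, c=M0/2=0, d=(M1−M0)/(6·2)=-2/3, b=Δ0−h0·(2M0+M1)/6=14/3
seg 1: a=2, c=M1/2=-4, d=(M2−M1)/(6·1)=4/3, b=Δ1−h1·(2M1+M2)/6=-10/3
t_q=3/2 → seg 0, τ=3/2; S=-2+14/3·τ+0·τ²+-2/3·τ³=11/4

  seg 0: a=-2 b=14/3 c=0 d=-2/3
  seg 1: a=2 b=-10/3 c=-4 d=4/3
S(3/2) = 11/4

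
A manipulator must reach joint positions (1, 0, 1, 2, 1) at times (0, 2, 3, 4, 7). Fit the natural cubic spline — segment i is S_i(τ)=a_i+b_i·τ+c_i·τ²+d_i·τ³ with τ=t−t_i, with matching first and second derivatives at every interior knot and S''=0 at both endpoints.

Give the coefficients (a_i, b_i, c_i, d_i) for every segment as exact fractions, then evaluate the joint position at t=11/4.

  seg 0: a=1 b=-269/267 c=0 d=271/2136
  seg 1: a=0 b=275/534 c=271/356 d=-295/1068
  seg 2: a=1 b=1291/1068 c=-6/89 d=-151/1068
  seg 3: a=2 b=347/534 c=-175/356 d=175/3204
S(11/4) = 15901/22784

Δ: Δ0=-1/2, Δ1=1, Δ2=1, Δ3=-1/3
row 1: diag=6, rhs=9; c'=1/6, d'=3/2
row 2: denom=4−1·1/6=23/6; d'=(0−1·3/2)/(23/6)=-9/23
row 3: denom=8−1·6/23=178/23; d'=(-8−1·-9/23)/(178/23)=-175/178
back: M3=-175/178
back: M2=-9/23−6/23·-175/178=-12/89
back: M1=3/2−1/6·-12/89=271/178
M: M0=0, M1=271/178, M2=-12/89, M3=-175/178, M4=0
seg 0: a=1, c=M0/2=0, d=(M1−M0)/(6·2)=271/2136, b=Δ0−h0·(2M0+M1)/6=-269/267
seg 1: a=0, c=M1/2=271/356, d=(M2−M1)/(6·1)=-295/1068, b=Δ1−h1·(2M1+M2)/6=275/534
seg 2: a=1, c=M2/2=-6/89, d=(M3−M2)/(6·1)=-151/1068, b=Δ2−h2·(2M2+M3)/6=1291/1068
seg 3: a=2, c=M3/2=-175/356, d=(M4−M3)/(6·3)=175/3204, b=Δ3−h3·(2M3+M4)/6=347/534
t_q=11/4 → seg 1, τ=3/4; S=0+275/534·τ+271/356·τ²+-295/1068·τ³=15901/22784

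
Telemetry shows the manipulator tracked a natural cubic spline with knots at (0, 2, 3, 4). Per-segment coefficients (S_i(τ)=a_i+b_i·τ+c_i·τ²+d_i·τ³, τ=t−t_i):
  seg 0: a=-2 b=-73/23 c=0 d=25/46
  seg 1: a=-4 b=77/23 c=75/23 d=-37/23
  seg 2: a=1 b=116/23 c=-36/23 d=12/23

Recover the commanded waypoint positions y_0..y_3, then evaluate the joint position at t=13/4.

y_0=-2 y_1=-4 y_2=1 y_3=5
S(13/4) = 799/368

y_0 = S_0(0) = a_0 = -2
y_1 = S_1(0) = a_1 = -4
y_2 = S_2(0) = a_2 = 1
y_3 = S_2(1) = 5
t_q=13/4 is in segment 2 (τ=1/4); S_2(τ)=799/368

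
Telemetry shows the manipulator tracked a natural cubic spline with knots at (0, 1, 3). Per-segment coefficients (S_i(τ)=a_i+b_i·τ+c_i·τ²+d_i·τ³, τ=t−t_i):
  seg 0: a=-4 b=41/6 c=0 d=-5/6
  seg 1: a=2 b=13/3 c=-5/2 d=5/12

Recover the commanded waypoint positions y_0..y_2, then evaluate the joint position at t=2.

y_0 = S_0(0) = a_0 = -4
y_1 = S_1(0) = a_1 = 2
y_2 = S_1(2) = 4
t_q=2 is in segment 1 (τ=1); S_1(τ)=17/4

y_0=-4 y_1=2 y_2=4
S(2) = 17/4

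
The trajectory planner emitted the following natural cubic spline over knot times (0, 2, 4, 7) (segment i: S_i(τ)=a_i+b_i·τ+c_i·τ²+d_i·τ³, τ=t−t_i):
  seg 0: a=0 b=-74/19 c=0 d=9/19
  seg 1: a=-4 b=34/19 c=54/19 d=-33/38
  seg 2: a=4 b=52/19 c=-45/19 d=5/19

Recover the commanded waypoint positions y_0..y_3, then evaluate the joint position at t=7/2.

y_0 = S_0(0) = a_0 = 0
y_1 = S_1(0) = a_1 = -4
y_2 = S_2(0) = a_2 = 4
y_3 = S_2(3) = -2
t_q=7/2 is in segment 1 (τ=3/2); S_1(τ)=653/304

y_0=0 y_1=-4 y_2=4 y_3=-2
S(7/2) = 653/304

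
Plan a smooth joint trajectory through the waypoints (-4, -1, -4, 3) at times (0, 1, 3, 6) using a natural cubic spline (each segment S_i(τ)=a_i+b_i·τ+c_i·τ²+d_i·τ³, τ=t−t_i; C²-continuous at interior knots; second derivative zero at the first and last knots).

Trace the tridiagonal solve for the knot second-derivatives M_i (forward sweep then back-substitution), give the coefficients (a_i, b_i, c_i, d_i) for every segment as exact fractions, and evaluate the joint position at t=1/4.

Δ: Δ0=3, Δ1=-3/2, Δ2=7/3
row 1: diag=6, rhs=-27; c'=1/3, d'=-9/2
row 2: denom=10−2·1/3=28/3; d'=(23−2·-9/2)/(28/3)=24/7
back: M2=24/7
back: M1=-9/2−1/3·24/7=-79/14
M: M0=0, M1=-79/14, M2=24/7, M3=0
seg 0: a=-4, c=M0/2=0, d=(M1−M0)/(6·1)=-79/84, b=Δ0−h0·(2M0+M1)/6=331/84
seg 1: a=-1, c=M1/2=-79/28, d=(M2−M1)/(6·2)=127/168, b=Δ1−h1·(2M1+M2)/6=47/42
seg 2: a=-4, c=M2/2=12/7, d=(M3−M2)/(6·3)=-4/21, b=Δ2−h2·(2M2+M3)/6=-23/21
t_q=1/4 → seg 0, τ=1/4; S=-4+331/84·τ+0·τ²+-79/84·τ³=-5429/1792

  seg 0: a=-4 b=331/84 c=0 d=-79/84
  seg 1: a=-1 b=47/42 c=-79/28 d=127/168
  seg 2: a=-4 b=-23/21 c=12/7 d=-4/21
S(1/4) = -5429/1792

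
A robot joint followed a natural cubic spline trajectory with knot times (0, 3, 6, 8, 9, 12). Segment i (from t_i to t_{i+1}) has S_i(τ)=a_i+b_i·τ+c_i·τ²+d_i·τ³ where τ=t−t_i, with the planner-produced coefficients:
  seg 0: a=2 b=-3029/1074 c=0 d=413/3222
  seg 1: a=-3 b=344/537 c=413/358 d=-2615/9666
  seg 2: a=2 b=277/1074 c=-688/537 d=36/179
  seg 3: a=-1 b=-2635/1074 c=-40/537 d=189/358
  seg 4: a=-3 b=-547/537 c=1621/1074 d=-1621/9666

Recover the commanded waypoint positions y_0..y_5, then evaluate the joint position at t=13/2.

y_0 = S_0(0) = a_0 = 2
y_1 = S_1(0) = a_1 = -3
y_2 = S_2(0) = a_2 = 2
y_3 = S_3(0) = a_3 = -1
y_4 = S_4(0) = a_4 = -3
y_5 = S_4(3) = 3
t_q=13/2 is in segment 2 (τ=1/2); S_2(τ)=1313/716

y_0=2 y_1=-3 y_2=2 y_3=-1 y_4=-3 y_5=3
S(13/2) = 1313/716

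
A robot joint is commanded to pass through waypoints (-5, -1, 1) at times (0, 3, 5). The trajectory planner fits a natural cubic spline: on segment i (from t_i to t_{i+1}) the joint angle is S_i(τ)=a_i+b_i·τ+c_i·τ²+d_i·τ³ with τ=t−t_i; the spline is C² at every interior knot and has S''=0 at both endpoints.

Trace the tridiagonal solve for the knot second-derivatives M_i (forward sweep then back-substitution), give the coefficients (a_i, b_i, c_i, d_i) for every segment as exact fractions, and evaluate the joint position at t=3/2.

Δ: Δ0=4/3, Δ1=1
row 1: diag=10, rhs=-2; c'=1/5, d'=-1/5
back: M1=-1/5
M: M0=0, M1=-1/5, M2=0
seg 0: a=-5, c=M0/2=0, d=(M1−M0)/(6·3)=-1/90, b=Δ0−h0·(2M0+M1)/6=43/30
seg 1: a=-1, c=M1/2=-1/10, d=(M2−M1)/(6·2)=1/60, b=Δ1−h1·(2M1+M2)/6=17/15
t_q=3/2 → seg 0, τ=3/2; S=-5+43/30·τ+0·τ²+-1/90·τ³=-231/80

  seg 0: a=-5 b=43/30 c=0 d=-1/90
  seg 1: a=-1 b=17/15 c=-1/10 d=1/60
S(3/2) = -231/80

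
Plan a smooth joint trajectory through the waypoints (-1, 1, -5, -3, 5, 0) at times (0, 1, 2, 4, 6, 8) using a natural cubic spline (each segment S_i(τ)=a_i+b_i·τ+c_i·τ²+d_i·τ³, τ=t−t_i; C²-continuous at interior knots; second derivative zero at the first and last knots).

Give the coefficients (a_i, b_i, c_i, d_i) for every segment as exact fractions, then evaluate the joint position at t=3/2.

Δ: Δ0=2, Δ1=-6, Δ2=1, Δ3=4, Δ4=-5/2
row 1: diag=4, rhs=-48; c'=1/4, d'=-12
row 2: denom=6−1·1/4=23/4; d'=(42−1·-12)/(23/4)=216/23
row 3: denom=8−2·8/23=168/23; d'=(18−2·216/23)/(168/23)=-3/28
row 4: denom=8−2·23/84=313/42; d'=(-39−2·-3/28)/(313/42)=-1629/313
back: M4=-1629/313
back: M3=-3/28−23/84·-1629/313=825/626
back: M2=216/23−8/23·825/626=2796/313
back: M1=-12−1/4·2796/313=-4455/313
M: M0=0, M1=-4455/313, M2=2796/313, M3=825/626, M4=-1629/313, M5=0
seg 0: a=-1, c=M0/2=0, d=(M1−M0)/(6·1)=-1485/626, b=Δ0−h0·(2M0+M1)/6=2737/626
seg 1: a=1, c=M1/2=-4455/626, d=(M2−M1)/(6·1)=2417/626, b=Δ1−h1·(2M1+M2)/6=-859/313
seg 2: a=-5, c=M2/2=1398/313, d=(M3−M2)/(6·2)=-1589/2504, b=Δ2−h2·(2M2+M3)/6=-3377/626
seg 3: a=-3, c=M3/2=825/1252, d=(M4−M3)/(6·2)=-1361/2504, b=Δ3−h3·(2M3+M4)/6=1520/313
seg 4: a=5, c=M4/2=-1629/626, d=(M5−M4)/(6·2)=543/1252, b=Δ4−h4·(2M4+M5)/6=607/626
t_q=3/2 → seg 1, τ=1/2; S=1+-859/313·τ+-4455/626·τ²+2417/626·τ³=-8357/5008

  seg 0: a=-1 b=2737/626 c=0 d=-1485/626
  seg 1: a=1 b=-859/313 c=-4455/626 d=2417/626
  seg 2: a=-5 b=-3377/626 c=1398/313 d=-1589/2504
  seg 3: a=-3 b=1520/313 c=825/1252 d=-1361/2504
  seg 4: a=5 b=607/626 c=-1629/626 d=543/1252
S(3/2) = -8357/5008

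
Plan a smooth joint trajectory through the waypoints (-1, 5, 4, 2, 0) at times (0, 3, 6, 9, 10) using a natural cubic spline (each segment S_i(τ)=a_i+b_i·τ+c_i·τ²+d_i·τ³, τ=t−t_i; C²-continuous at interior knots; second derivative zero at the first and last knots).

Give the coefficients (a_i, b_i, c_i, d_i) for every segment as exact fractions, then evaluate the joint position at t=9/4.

  seg 0: a=-1 b=95/36 c=0 d=-23/324
  seg 1: a=5 b=13/18 c=-23/36 d=31/324
  seg 2: a=4 b=-19/36 c=2/9 d=-29/324
  seg 3: a=2 b=-29/18 c=-7/12 d=7/36
S(9/4) = 1057/256

Δ: Δ0=2, Δ1=-1/3, Δ2=-2/3, Δ3=-2
row 1: diag=12, rhs=-14; c'=1/4, d'=-7/6
row 2: denom=12−3·1/4=45/4; d'=(-2−3·-7/6)/(45/4)=2/15
row 3: denom=8−3·4/15=36/5; d'=(-8−3·2/15)/(36/5)=-7/6
back: M3=-7/6
back: M2=2/15−4/15·-7/6=4/9
back: M1=-7/6−1/4·4/9=-23/18
M: M0=0, M1=-23/18, M2=4/9, M3=-7/6, M4=0
seg 0: a=-1, c=M0/2=0, d=(M1−M0)/(6·3)=-23/324, b=Δ0−h0·(2M0+M1)/6=95/36
seg 1: a=5, c=M1/2=-23/36, d=(M2−M1)/(6·3)=31/324, b=Δ1−h1·(2M1+M2)/6=13/18
seg 2: a=4, c=M2/2=2/9, d=(M3−M2)/(6·3)=-29/324, b=Δ2−h2·(2M2+M3)/6=-19/36
seg 3: a=2, c=M3/2=-7/12, d=(M4−M3)/(6·1)=7/36, b=Δ3−h3·(2M3+M4)/6=-29/18
t_q=9/4 → seg 0, τ=9/4; S=-1+95/36·τ+0·τ²+-23/324·τ³=1057/256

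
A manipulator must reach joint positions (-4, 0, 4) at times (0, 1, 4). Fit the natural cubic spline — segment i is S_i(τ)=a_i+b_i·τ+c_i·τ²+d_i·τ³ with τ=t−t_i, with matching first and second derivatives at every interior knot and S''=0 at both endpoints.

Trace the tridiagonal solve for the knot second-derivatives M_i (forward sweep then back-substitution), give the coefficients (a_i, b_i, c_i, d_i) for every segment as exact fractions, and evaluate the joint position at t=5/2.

  seg 0: a=-4 b=13/3 c=0 d=-1/3
  seg 1: a=0 b=10/3 c=-1 d=1/9
S(5/2) = 25/8

Δ: Δ0=4, Δ1=4/3
row 1: diag=8, rhs=-16; c'=3/8, d'=-2
back: M1=-2
M: M0=0, M1=-2, M2=0
seg 0: a=-4, c=M0/2=0, d=(M1−M0)/(6·1)=-1/3, b=Δ0−h0·(2M0+M1)/6=13/3
seg 1: a=0, c=M1/2=-1, d=(M2−M1)/(6·3)=1/9, b=Δ1−h1·(2M1+M2)/6=10/3
t_q=5/2 → seg 1, τ=3/2; S=0+10/3·τ+-1·τ²+1/9·τ³=25/8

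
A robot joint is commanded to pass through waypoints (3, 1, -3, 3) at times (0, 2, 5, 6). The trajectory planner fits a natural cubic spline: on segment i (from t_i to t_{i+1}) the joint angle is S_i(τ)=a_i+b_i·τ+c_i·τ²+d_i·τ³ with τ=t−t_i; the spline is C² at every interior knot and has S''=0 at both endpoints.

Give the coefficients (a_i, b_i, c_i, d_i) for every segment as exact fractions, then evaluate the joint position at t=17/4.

  seg 0: a=3 b=-65/213 c=0 d=-37/213
  seg 1: a=1 b=-509/213 c=-74/71 d=33/71
  seg 2: a=-3 b=832/213 c=223/71 d=-223/213
S(17/4) = -19807/4544

Δ: Δ0=-1, Δ1=-4/3, Δ2=6
row 1: diag=10, rhs=-2; c'=3/10, d'=-1/5
row 2: denom=8−3·3/10=71/10; d'=(44−3·-1/5)/(71/10)=446/71
back: M2=446/71
back: M1=-1/5−3/10·446/71=-148/71
M: M0=0, M1=-148/71, M2=446/71, M3=0
seg 0: a=3, c=M0/2=0, d=(M1−M0)/(6·2)=-37/213, b=Δ0−h0·(2M0+M1)/6=-65/213
seg 1: a=1, c=M1/2=-74/71, d=(M2−M1)/(6·3)=33/71, b=Δ1−h1·(2M1+M2)/6=-509/213
seg 2: a=-3, c=M2/2=223/71, d=(M3−M2)/(6·1)=-223/213, b=Δ2−h2·(2M2+M3)/6=832/213
t_q=17/4 → seg 1, τ=9/4; S=1+-509/213·τ+-74/71·τ²+33/71·τ³=-19807/4544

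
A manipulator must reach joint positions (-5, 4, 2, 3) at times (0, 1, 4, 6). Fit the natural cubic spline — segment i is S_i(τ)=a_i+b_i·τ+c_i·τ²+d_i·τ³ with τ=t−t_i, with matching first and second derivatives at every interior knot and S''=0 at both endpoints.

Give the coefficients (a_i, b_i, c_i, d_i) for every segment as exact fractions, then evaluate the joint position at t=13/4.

  seg 0: a=-5 b=4435/426 c=0 d=-601/426
  seg 1: a=4 b=1316/213 c=-601/142 d=277/426
  seg 2: a=2 b=-707/426 c=115/71 d=-115/426
S(13/4) = 35275/9088

Δ: Δ0=9, Δ1=-2/3, Δ2=1/2
row 1: diag=8, rhs=-58; c'=3/8, d'=-29/4
row 2: denom=10−3·3/8=71/8; d'=(7−3·-29/4)/(71/8)=230/71
back: M2=230/71
back: M1=-29/4−3/8·230/71=-601/71
M: M0=0, M1=-601/71, M2=230/71, M3=0
seg 0: a=-5, c=M0/2=0, d=(M1−M0)/(6·1)=-601/426, b=Δ0−h0·(2M0+M1)/6=4435/426
seg 1: a=4, c=M1/2=-601/142, d=(M2−M1)/(6·3)=277/426, b=Δ1−h1·(2M1+M2)/6=1316/213
seg 2: a=2, c=M2/2=115/71, d=(M3−M2)/(6·2)=-115/426, b=Δ2−h2·(2M2+M3)/6=-707/426
t_q=13/4 → seg 1, τ=9/4; S=4+1316/213·τ+-601/142·τ²+277/426·τ³=35275/9088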